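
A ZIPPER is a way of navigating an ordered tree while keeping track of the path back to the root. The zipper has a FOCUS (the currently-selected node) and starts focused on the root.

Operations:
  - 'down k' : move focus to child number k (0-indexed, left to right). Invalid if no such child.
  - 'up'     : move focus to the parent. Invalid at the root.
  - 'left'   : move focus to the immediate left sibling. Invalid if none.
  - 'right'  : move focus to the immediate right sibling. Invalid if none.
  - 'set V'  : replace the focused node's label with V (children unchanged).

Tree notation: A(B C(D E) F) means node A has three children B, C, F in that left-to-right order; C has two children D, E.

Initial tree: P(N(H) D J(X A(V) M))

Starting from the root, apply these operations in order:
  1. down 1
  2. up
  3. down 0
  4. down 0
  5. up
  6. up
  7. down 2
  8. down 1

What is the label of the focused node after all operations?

Step 1 (down 1): focus=D path=1 depth=1 children=[] left=['N'] right=['J'] parent=P
Step 2 (up): focus=P path=root depth=0 children=['N', 'D', 'J'] (at root)
Step 3 (down 0): focus=N path=0 depth=1 children=['H'] left=[] right=['D', 'J'] parent=P
Step 4 (down 0): focus=H path=0/0 depth=2 children=[] left=[] right=[] parent=N
Step 5 (up): focus=N path=0 depth=1 children=['H'] left=[] right=['D', 'J'] parent=P
Step 6 (up): focus=P path=root depth=0 children=['N', 'D', 'J'] (at root)
Step 7 (down 2): focus=J path=2 depth=1 children=['X', 'A', 'M'] left=['N', 'D'] right=[] parent=P
Step 8 (down 1): focus=A path=2/1 depth=2 children=['V'] left=['X'] right=['M'] parent=J

Answer: A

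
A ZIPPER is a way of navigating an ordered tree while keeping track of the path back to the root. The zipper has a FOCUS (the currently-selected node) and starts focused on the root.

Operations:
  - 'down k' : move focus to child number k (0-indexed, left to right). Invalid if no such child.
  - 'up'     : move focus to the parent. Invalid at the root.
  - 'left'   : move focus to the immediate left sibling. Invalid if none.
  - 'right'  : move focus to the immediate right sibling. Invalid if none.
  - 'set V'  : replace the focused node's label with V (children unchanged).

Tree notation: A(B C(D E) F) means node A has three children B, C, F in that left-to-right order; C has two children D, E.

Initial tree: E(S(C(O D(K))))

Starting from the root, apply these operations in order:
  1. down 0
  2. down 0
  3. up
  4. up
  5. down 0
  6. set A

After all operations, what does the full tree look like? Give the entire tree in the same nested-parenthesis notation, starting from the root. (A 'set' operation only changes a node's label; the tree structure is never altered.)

Step 1 (down 0): focus=S path=0 depth=1 children=['C'] left=[] right=[] parent=E
Step 2 (down 0): focus=C path=0/0 depth=2 children=['O', 'D'] left=[] right=[] parent=S
Step 3 (up): focus=S path=0 depth=1 children=['C'] left=[] right=[] parent=E
Step 4 (up): focus=E path=root depth=0 children=['S'] (at root)
Step 5 (down 0): focus=S path=0 depth=1 children=['C'] left=[] right=[] parent=E
Step 6 (set A): focus=A path=0 depth=1 children=['C'] left=[] right=[] parent=E

Answer: E(A(C(O D(K))))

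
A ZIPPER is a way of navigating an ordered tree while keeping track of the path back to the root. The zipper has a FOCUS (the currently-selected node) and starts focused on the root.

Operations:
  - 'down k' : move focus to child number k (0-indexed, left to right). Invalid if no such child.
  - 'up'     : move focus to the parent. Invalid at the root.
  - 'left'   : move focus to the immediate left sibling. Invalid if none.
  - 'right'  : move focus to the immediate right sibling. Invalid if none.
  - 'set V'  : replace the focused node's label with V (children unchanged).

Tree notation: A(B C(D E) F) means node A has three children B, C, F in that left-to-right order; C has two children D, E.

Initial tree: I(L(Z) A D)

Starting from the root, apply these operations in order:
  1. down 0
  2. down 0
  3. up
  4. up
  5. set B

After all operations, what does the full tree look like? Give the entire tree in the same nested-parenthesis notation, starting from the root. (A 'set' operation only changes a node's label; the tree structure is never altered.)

Answer: B(L(Z) A D)

Derivation:
Step 1 (down 0): focus=L path=0 depth=1 children=['Z'] left=[] right=['A', 'D'] parent=I
Step 2 (down 0): focus=Z path=0/0 depth=2 children=[] left=[] right=[] parent=L
Step 3 (up): focus=L path=0 depth=1 children=['Z'] left=[] right=['A', 'D'] parent=I
Step 4 (up): focus=I path=root depth=0 children=['L', 'A', 'D'] (at root)
Step 5 (set B): focus=B path=root depth=0 children=['L', 'A', 'D'] (at root)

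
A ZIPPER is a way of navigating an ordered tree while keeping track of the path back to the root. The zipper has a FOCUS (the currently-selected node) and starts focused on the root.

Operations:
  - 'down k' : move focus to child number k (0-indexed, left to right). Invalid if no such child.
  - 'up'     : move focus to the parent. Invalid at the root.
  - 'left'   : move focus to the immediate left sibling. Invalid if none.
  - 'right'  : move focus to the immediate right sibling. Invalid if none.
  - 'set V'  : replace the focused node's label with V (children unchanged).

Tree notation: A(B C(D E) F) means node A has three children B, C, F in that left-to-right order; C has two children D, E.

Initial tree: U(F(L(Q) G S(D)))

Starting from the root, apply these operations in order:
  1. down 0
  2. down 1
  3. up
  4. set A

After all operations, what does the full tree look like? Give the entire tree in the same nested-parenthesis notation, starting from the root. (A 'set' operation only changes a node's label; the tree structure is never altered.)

Answer: U(A(L(Q) G S(D)))

Derivation:
Step 1 (down 0): focus=F path=0 depth=1 children=['L', 'G', 'S'] left=[] right=[] parent=U
Step 2 (down 1): focus=G path=0/1 depth=2 children=[] left=['L'] right=['S'] parent=F
Step 3 (up): focus=F path=0 depth=1 children=['L', 'G', 'S'] left=[] right=[] parent=U
Step 4 (set A): focus=A path=0 depth=1 children=['L', 'G', 'S'] left=[] right=[] parent=U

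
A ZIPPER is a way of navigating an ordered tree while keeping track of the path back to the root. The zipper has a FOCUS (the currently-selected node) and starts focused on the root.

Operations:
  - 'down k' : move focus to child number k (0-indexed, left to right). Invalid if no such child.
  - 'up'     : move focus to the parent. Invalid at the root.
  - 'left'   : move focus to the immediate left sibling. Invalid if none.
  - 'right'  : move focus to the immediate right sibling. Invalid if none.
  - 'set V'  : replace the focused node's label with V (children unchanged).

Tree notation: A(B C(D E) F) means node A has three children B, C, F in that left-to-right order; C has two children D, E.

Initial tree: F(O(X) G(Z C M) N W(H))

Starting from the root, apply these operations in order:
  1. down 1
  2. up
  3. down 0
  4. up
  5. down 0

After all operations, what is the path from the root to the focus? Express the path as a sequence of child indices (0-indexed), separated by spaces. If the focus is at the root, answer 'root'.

Answer: 0

Derivation:
Step 1 (down 1): focus=G path=1 depth=1 children=['Z', 'C', 'M'] left=['O'] right=['N', 'W'] parent=F
Step 2 (up): focus=F path=root depth=0 children=['O', 'G', 'N', 'W'] (at root)
Step 3 (down 0): focus=O path=0 depth=1 children=['X'] left=[] right=['G', 'N', 'W'] parent=F
Step 4 (up): focus=F path=root depth=0 children=['O', 'G', 'N', 'W'] (at root)
Step 5 (down 0): focus=O path=0 depth=1 children=['X'] left=[] right=['G', 'N', 'W'] parent=F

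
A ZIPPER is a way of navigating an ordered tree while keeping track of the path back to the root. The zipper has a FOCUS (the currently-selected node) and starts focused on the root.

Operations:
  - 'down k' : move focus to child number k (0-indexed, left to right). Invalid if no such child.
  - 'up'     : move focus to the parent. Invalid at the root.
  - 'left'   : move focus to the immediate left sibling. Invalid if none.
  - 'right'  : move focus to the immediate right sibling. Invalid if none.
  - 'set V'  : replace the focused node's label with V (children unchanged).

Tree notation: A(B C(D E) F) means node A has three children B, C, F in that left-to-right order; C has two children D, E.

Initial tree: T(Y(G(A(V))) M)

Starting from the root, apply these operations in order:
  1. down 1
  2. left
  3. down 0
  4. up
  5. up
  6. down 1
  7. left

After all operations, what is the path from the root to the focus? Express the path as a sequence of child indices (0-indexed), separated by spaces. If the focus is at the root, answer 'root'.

Step 1 (down 1): focus=M path=1 depth=1 children=[] left=['Y'] right=[] parent=T
Step 2 (left): focus=Y path=0 depth=1 children=['G'] left=[] right=['M'] parent=T
Step 3 (down 0): focus=G path=0/0 depth=2 children=['A'] left=[] right=[] parent=Y
Step 4 (up): focus=Y path=0 depth=1 children=['G'] left=[] right=['M'] parent=T
Step 5 (up): focus=T path=root depth=0 children=['Y', 'M'] (at root)
Step 6 (down 1): focus=M path=1 depth=1 children=[] left=['Y'] right=[] parent=T
Step 7 (left): focus=Y path=0 depth=1 children=['G'] left=[] right=['M'] parent=T

Answer: 0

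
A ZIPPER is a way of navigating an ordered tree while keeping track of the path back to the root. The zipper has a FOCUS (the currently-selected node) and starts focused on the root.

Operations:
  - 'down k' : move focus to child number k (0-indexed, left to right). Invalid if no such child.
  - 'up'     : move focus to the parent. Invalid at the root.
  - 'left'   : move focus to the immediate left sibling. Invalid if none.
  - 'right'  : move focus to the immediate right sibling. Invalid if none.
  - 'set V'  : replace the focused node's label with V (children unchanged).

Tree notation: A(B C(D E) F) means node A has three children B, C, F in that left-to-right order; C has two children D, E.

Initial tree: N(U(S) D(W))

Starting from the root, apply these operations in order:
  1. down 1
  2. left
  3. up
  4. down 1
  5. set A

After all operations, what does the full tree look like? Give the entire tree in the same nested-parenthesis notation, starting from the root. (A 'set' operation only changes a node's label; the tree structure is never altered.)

Answer: N(U(S) A(W))

Derivation:
Step 1 (down 1): focus=D path=1 depth=1 children=['W'] left=['U'] right=[] parent=N
Step 2 (left): focus=U path=0 depth=1 children=['S'] left=[] right=['D'] parent=N
Step 3 (up): focus=N path=root depth=0 children=['U', 'D'] (at root)
Step 4 (down 1): focus=D path=1 depth=1 children=['W'] left=['U'] right=[] parent=N
Step 5 (set A): focus=A path=1 depth=1 children=['W'] left=['U'] right=[] parent=N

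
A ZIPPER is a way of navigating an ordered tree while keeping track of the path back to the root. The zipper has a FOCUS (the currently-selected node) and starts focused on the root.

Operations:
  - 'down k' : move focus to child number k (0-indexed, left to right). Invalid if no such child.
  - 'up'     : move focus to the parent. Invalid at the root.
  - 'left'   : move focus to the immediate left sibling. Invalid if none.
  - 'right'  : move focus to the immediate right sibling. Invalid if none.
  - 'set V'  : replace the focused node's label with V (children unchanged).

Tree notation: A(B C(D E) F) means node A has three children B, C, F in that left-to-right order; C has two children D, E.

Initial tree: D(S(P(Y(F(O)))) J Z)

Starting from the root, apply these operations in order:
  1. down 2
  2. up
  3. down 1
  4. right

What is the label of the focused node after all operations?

Step 1 (down 2): focus=Z path=2 depth=1 children=[] left=['S', 'J'] right=[] parent=D
Step 2 (up): focus=D path=root depth=0 children=['S', 'J', 'Z'] (at root)
Step 3 (down 1): focus=J path=1 depth=1 children=[] left=['S'] right=['Z'] parent=D
Step 4 (right): focus=Z path=2 depth=1 children=[] left=['S', 'J'] right=[] parent=D

Answer: Z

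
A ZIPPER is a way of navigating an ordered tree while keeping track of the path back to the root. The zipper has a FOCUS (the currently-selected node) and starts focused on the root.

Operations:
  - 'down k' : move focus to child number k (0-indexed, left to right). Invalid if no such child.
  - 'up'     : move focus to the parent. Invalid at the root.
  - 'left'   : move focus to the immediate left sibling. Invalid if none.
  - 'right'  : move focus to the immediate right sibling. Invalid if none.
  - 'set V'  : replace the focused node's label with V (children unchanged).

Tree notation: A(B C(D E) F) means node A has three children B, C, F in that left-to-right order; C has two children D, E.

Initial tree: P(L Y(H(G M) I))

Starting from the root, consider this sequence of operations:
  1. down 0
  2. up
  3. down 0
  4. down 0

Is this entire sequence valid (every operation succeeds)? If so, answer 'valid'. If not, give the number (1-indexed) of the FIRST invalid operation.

Answer: 4

Derivation:
Step 1 (down 0): focus=L path=0 depth=1 children=[] left=[] right=['Y'] parent=P
Step 2 (up): focus=P path=root depth=0 children=['L', 'Y'] (at root)
Step 3 (down 0): focus=L path=0 depth=1 children=[] left=[] right=['Y'] parent=P
Step 4 (down 0): INVALID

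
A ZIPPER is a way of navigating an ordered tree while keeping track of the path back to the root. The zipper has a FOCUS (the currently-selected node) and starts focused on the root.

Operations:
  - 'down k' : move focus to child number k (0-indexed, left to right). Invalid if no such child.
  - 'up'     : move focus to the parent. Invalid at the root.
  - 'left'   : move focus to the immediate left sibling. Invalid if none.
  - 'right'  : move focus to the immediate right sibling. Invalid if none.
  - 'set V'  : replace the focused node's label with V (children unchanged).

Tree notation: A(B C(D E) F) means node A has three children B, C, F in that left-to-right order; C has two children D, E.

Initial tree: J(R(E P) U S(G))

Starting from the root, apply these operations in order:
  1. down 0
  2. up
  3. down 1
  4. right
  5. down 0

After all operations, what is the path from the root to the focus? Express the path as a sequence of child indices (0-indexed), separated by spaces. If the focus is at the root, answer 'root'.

Step 1 (down 0): focus=R path=0 depth=1 children=['E', 'P'] left=[] right=['U', 'S'] parent=J
Step 2 (up): focus=J path=root depth=0 children=['R', 'U', 'S'] (at root)
Step 3 (down 1): focus=U path=1 depth=1 children=[] left=['R'] right=['S'] parent=J
Step 4 (right): focus=S path=2 depth=1 children=['G'] left=['R', 'U'] right=[] parent=J
Step 5 (down 0): focus=G path=2/0 depth=2 children=[] left=[] right=[] parent=S

Answer: 2 0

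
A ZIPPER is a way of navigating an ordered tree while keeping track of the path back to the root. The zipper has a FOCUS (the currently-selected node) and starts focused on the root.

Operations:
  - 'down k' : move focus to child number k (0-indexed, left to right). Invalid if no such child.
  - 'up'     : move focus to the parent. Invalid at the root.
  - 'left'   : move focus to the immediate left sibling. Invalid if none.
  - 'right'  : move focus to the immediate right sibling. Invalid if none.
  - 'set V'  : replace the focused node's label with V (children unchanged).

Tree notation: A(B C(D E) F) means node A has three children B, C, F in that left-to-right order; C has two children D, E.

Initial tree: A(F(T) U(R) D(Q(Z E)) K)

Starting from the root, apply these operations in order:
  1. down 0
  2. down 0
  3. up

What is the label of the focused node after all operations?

Answer: F

Derivation:
Step 1 (down 0): focus=F path=0 depth=1 children=['T'] left=[] right=['U', 'D', 'K'] parent=A
Step 2 (down 0): focus=T path=0/0 depth=2 children=[] left=[] right=[] parent=F
Step 3 (up): focus=F path=0 depth=1 children=['T'] left=[] right=['U', 'D', 'K'] parent=A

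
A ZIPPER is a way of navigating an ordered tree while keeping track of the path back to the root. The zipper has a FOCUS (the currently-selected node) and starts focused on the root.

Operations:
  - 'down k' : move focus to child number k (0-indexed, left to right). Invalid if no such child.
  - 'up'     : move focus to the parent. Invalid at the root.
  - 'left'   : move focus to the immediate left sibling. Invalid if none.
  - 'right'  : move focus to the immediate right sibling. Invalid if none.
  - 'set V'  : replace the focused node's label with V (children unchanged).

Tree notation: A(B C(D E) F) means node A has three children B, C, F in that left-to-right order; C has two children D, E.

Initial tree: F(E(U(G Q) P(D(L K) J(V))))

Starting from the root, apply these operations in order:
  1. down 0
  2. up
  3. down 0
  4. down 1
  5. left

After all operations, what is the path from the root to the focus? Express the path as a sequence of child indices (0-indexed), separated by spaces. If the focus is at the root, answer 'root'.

Step 1 (down 0): focus=E path=0 depth=1 children=['U', 'P'] left=[] right=[] parent=F
Step 2 (up): focus=F path=root depth=0 children=['E'] (at root)
Step 3 (down 0): focus=E path=0 depth=1 children=['U', 'P'] left=[] right=[] parent=F
Step 4 (down 1): focus=P path=0/1 depth=2 children=['D', 'J'] left=['U'] right=[] parent=E
Step 5 (left): focus=U path=0/0 depth=2 children=['G', 'Q'] left=[] right=['P'] parent=E

Answer: 0 0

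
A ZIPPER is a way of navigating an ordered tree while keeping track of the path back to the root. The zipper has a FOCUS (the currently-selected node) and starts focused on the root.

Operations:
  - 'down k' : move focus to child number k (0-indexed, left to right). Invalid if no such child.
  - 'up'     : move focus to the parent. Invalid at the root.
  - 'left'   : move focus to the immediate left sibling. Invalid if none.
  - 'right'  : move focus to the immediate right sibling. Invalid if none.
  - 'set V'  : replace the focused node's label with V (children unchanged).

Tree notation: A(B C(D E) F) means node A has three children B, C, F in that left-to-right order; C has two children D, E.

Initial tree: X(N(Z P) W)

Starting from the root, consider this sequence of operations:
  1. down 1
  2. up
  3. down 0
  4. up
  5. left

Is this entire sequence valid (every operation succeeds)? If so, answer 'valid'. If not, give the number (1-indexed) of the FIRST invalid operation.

Answer: 5

Derivation:
Step 1 (down 1): focus=W path=1 depth=1 children=[] left=['N'] right=[] parent=X
Step 2 (up): focus=X path=root depth=0 children=['N', 'W'] (at root)
Step 3 (down 0): focus=N path=0 depth=1 children=['Z', 'P'] left=[] right=['W'] parent=X
Step 4 (up): focus=X path=root depth=0 children=['N', 'W'] (at root)
Step 5 (left): INVALID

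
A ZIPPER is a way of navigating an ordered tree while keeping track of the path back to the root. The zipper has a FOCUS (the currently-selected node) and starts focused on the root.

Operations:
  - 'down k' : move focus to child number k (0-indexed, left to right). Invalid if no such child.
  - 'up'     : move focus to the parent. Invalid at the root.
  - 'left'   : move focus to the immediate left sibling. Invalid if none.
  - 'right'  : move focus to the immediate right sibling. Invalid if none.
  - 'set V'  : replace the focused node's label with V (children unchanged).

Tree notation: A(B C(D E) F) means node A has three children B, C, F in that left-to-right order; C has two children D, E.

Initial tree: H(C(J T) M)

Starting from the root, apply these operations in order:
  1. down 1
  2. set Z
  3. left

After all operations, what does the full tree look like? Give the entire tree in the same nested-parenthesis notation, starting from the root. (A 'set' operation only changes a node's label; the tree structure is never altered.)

Answer: H(C(J T) Z)

Derivation:
Step 1 (down 1): focus=M path=1 depth=1 children=[] left=['C'] right=[] parent=H
Step 2 (set Z): focus=Z path=1 depth=1 children=[] left=['C'] right=[] parent=H
Step 3 (left): focus=C path=0 depth=1 children=['J', 'T'] left=[] right=['Z'] parent=H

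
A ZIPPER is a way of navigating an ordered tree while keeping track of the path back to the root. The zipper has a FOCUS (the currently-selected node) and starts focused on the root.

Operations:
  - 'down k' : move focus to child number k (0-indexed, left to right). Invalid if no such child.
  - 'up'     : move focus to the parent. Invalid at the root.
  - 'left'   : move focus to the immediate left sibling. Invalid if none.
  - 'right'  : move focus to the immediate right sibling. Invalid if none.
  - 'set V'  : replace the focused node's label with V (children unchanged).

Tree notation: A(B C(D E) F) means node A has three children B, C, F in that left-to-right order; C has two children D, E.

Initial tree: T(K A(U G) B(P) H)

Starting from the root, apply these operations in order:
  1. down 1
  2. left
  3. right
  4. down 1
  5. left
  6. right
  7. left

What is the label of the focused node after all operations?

Step 1 (down 1): focus=A path=1 depth=1 children=['U', 'G'] left=['K'] right=['B', 'H'] parent=T
Step 2 (left): focus=K path=0 depth=1 children=[] left=[] right=['A', 'B', 'H'] parent=T
Step 3 (right): focus=A path=1 depth=1 children=['U', 'G'] left=['K'] right=['B', 'H'] parent=T
Step 4 (down 1): focus=G path=1/1 depth=2 children=[] left=['U'] right=[] parent=A
Step 5 (left): focus=U path=1/0 depth=2 children=[] left=[] right=['G'] parent=A
Step 6 (right): focus=G path=1/1 depth=2 children=[] left=['U'] right=[] parent=A
Step 7 (left): focus=U path=1/0 depth=2 children=[] left=[] right=['G'] parent=A

Answer: U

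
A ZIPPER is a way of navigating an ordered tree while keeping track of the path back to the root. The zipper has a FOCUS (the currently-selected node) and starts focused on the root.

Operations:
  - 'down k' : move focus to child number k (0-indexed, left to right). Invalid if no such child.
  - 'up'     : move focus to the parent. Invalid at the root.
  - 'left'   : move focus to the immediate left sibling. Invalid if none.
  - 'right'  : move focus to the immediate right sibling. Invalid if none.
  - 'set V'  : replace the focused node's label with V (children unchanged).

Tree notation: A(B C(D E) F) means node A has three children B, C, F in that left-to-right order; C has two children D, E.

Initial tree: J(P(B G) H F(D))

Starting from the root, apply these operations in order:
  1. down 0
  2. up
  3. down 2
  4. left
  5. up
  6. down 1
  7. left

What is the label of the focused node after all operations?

Step 1 (down 0): focus=P path=0 depth=1 children=['B', 'G'] left=[] right=['H', 'F'] parent=J
Step 2 (up): focus=J path=root depth=0 children=['P', 'H', 'F'] (at root)
Step 3 (down 2): focus=F path=2 depth=1 children=['D'] left=['P', 'H'] right=[] parent=J
Step 4 (left): focus=H path=1 depth=1 children=[] left=['P'] right=['F'] parent=J
Step 5 (up): focus=J path=root depth=0 children=['P', 'H', 'F'] (at root)
Step 6 (down 1): focus=H path=1 depth=1 children=[] left=['P'] right=['F'] parent=J
Step 7 (left): focus=P path=0 depth=1 children=['B', 'G'] left=[] right=['H', 'F'] parent=J

Answer: P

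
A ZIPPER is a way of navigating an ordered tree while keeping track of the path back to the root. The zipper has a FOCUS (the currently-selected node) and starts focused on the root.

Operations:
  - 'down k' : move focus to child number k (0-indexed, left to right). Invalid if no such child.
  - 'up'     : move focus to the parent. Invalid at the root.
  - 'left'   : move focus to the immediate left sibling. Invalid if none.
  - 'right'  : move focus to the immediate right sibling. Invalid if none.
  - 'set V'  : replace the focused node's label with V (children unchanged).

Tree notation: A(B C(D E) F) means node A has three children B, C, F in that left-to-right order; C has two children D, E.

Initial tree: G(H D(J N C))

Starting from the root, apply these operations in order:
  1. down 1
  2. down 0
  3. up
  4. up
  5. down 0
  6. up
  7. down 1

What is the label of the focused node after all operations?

Step 1 (down 1): focus=D path=1 depth=1 children=['J', 'N', 'C'] left=['H'] right=[] parent=G
Step 2 (down 0): focus=J path=1/0 depth=2 children=[] left=[] right=['N', 'C'] parent=D
Step 3 (up): focus=D path=1 depth=1 children=['J', 'N', 'C'] left=['H'] right=[] parent=G
Step 4 (up): focus=G path=root depth=0 children=['H', 'D'] (at root)
Step 5 (down 0): focus=H path=0 depth=1 children=[] left=[] right=['D'] parent=G
Step 6 (up): focus=G path=root depth=0 children=['H', 'D'] (at root)
Step 7 (down 1): focus=D path=1 depth=1 children=['J', 'N', 'C'] left=['H'] right=[] parent=G

Answer: D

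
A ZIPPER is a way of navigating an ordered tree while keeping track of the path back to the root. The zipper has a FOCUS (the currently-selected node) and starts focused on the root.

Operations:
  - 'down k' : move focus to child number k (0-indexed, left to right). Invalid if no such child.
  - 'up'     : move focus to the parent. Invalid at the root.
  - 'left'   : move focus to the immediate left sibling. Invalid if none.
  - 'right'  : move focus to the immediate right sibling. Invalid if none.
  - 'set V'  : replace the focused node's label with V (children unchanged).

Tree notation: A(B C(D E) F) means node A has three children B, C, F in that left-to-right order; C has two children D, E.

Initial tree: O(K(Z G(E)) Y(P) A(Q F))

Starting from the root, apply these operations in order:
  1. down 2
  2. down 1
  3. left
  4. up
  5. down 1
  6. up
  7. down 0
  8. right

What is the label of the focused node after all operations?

Step 1 (down 2): focus=A path=2 depth=1 children=['Q', 'F'] left=['K', 'Y'] right=[] parent=O
Step 2 (down 1): focus=F path=2/1 depth=2 children=[] left=['Q'] right=[] parent=A
Step 3 (left): focus=Q path=2/0 depth=2 children=[] left=[] right=['F'] parent=A
Step 4 (up): focus=A path=2 depth=1 children=['Q', 'F'] left=['K', 'Y'] right=[] parent=O
Step 5 (down 1): focus=F path=2/1 depth=2 children=[] left=['Q'] right=[] parent=A
Step 6 (up): focus=A path=2 depth=1 children=['Q', 'F'] left=['K', 'Y'] right=[] parent=O
Step 7 (down 0): focus=Q path=2/0 depth=2 children=[] left=[] right=['F'] parent=A
Step 8 (right): focus=F path=2/1 depth=2 children=[] left=['Q'] right=[] parent=A

Answer: F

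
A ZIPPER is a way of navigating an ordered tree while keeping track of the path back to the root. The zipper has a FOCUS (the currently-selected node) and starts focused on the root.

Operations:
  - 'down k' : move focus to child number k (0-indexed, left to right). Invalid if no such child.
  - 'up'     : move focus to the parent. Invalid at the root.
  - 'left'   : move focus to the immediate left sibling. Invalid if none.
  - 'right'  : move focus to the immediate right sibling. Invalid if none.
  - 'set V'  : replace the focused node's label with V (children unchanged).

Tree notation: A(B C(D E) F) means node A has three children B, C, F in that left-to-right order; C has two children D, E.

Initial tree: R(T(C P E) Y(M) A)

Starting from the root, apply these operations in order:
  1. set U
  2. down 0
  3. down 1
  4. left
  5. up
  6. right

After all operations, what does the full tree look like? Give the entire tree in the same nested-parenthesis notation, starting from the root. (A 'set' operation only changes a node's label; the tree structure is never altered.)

Answer: U(T(C P E) Y(M) A)

Derivation:
Step 1 (set U): focus=U path=root depth=0 children=['T', 'Y', 'A'] (at root)
Step 2 (down 0): focus=T path=0 depth=1 children=['C', 'P', 'E'] left=[] right=['Y', 'A'] parent=U
Step 3 (down 1): focus=P path=0/1 depth=2 children=[] left=['C'] right=['E'] parent=T
Step 4 (left): focus=C path=0/0 depth=2 children=[] left=[] right=['P', 'E'] parent=T
Step 5 (up): focus=T path=0 depth=1 children=['C', 'P', 'E'] left=[] right=['Y', 'A'] parent=U
Step 6 (right): focus=Y path=1 depth=1 children=['M'] left=['T'] right=['A'] parent=U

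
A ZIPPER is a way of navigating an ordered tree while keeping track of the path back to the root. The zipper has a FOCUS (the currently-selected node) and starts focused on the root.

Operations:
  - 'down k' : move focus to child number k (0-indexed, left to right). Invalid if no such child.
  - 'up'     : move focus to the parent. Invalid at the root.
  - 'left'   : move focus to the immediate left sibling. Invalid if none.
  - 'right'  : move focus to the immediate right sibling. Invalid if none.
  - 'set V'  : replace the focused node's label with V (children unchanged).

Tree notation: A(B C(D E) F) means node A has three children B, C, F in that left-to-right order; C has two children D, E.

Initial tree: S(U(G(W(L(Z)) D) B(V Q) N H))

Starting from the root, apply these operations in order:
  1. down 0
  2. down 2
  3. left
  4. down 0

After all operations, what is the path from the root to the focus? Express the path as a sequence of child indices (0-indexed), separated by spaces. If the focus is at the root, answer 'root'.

Answer: 0 1 0

Derivation:
Step 1 (down 0): focus=U path=0 depth=1 children=['G', 'B', 'N', 'H'] left=[] right=[] parent=S
Step 2 (down 2): focus=N path=0/2 depth=2 children=[] left=['G', 'B'] right=['H'] parent=U
Step 3 (left): focus=B path=0/1 depth=2 children=['V', 'Q'] left=['G'] right=['N', 'H'] parent=U
Step 4 (down 0): focus=V path=0/1/0 depth=3 children=[] left=[] right=['Q'] parent=B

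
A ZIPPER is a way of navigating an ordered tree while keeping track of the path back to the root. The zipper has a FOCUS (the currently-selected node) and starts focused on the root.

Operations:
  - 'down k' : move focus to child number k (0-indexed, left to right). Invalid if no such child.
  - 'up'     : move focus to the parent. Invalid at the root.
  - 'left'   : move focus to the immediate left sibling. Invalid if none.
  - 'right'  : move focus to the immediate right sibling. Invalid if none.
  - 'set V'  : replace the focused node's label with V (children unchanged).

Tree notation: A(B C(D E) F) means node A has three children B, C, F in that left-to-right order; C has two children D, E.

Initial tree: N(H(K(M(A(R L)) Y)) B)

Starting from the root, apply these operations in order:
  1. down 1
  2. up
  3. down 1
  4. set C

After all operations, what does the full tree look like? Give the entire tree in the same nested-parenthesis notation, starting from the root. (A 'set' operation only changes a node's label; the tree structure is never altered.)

Answer: N(H(K(M(A(R L)) Y)) C)

Derivation:
Step 1 (down 1): focus=B path=1 depth=1 children=[] left=['H'] right=[] parent=N
Step 2 (up): focus=N path=root depth=0 children=['H', 'B'] (at root)
Step 3 (down 1): focus=B path=1 depth=1 children=[] left=['H'] right=[] parent=N
Step 4 (set C): focus=C path=1 depth=1 children=[] left=['H'] right=[] parent=N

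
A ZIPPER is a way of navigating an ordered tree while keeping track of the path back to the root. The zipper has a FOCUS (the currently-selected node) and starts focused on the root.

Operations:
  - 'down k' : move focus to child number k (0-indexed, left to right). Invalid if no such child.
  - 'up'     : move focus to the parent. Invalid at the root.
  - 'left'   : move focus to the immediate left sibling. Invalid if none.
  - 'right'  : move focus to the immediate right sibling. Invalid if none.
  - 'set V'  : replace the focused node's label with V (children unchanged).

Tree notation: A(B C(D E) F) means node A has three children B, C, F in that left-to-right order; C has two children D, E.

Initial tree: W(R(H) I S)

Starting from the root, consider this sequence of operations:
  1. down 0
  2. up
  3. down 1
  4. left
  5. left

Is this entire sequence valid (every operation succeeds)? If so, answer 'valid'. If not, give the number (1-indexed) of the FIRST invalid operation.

Step 1 (down 0): focus=R path=0 depth=1 children=['H'] left=[] right=['I', 'S'] parent=W
Step 2 (up): focus=W path=root depth=0 children=['R', 'I', 'S'] (at root)
Step 3 (down 1): focus=I path=1 depth=1 children=[] left=['R'] right=['S'] parent=W
Step 4 (left): focus=R path=0 depth=1 children=['H'] left=[] right=['I', 'S'] parent=W
Step 5 (left): INVALID

Answer: 5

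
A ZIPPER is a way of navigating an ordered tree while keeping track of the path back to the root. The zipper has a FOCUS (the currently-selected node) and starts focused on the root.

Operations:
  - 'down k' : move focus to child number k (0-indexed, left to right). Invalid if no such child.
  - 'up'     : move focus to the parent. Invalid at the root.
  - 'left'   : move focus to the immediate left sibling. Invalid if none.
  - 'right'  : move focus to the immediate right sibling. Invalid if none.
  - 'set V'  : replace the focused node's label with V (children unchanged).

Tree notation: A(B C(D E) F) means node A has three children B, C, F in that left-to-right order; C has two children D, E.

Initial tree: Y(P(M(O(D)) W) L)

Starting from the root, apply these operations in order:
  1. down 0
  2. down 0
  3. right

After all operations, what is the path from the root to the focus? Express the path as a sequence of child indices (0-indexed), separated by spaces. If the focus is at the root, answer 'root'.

Answer: 0 1

Derivation:
Step 1 (down 0): focus=P path=0 depth=1 children=['M', 'W'] left=[] right=['L'] parent=Y
Step 2 (down 0): focus=M path=0/0 depth=2 children=['O'] left=[] right=['W'] parent=P
Step 3 (right): focus=W path=0/1 depth=2 children=[] left=['M'] right=[] parent=P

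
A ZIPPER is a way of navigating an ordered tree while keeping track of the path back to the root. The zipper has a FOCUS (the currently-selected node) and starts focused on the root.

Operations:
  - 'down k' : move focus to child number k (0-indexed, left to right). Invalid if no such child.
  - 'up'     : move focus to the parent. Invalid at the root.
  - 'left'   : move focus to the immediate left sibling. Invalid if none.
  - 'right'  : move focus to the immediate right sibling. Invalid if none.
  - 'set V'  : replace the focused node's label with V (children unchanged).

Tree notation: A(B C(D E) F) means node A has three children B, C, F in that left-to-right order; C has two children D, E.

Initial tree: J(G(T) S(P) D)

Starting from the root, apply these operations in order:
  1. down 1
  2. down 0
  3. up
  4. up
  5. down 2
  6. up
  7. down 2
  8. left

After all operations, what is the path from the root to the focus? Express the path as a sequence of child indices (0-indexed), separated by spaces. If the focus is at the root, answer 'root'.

Step 1 (down 1): focus=S path=1 depth=1 children=['P'] left=['G'] right=['D'] parent=J
Step 2 (down 0): focus=P path=1/0 depth=2 children=[] left=[] right=[] parent=S
Step 3 (up): focus=S path=1 depth=1 children=['P'] left=['G'] right=['D'] parent=J
Step 4 (up): focus=J path=root depth=0 children=['G', 'S', 'D'] (at root)
Step 5 (down 2): focus=D path=2 depth=1 children=[] left=['G', 'S'] right=[] parent=J
Step 6 (up): focus=J path=root depth=0 children=['G', 'S', 'D'] (at root)
Step 7 (down 2): focus=D path=2 depth=1 children=[] left=['G', 'S'] right=[] parent=J
Step 8 (left): focus=S path=1 depth=1 children=['P'] left=['G'] right=['D'] parent=J

Answer: 1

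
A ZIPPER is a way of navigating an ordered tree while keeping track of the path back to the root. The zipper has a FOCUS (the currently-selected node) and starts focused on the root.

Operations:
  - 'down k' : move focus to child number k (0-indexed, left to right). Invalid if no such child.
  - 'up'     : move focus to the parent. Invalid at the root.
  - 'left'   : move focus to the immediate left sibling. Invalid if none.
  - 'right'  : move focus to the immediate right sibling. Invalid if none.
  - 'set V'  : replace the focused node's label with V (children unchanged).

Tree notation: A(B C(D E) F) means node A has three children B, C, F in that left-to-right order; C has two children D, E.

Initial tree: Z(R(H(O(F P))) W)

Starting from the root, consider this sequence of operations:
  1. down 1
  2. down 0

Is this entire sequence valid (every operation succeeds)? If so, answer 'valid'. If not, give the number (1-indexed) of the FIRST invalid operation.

Step 1 (down 1): focus=W path=1 depth=1 children=[] left=['R'] right=[] parent=Z
Step 2 (down 0): INVALID

Answer: 2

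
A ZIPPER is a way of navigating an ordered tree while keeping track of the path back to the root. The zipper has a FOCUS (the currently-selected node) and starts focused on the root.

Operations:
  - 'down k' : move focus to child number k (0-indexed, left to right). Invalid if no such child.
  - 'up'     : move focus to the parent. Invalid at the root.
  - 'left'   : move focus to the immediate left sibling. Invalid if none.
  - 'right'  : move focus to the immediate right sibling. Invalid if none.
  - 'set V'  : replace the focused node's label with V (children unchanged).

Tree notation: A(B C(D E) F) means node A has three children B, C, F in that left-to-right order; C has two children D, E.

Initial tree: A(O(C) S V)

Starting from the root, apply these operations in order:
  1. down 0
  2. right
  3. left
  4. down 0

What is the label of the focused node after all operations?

Answer: C

Derivation:
Step 1 (down 0): focus=O path=0 depth=1 children=['C'] left=[] right=['S', 'V'] parent=A
Step 2 (right): focus=S path=1 depth=1 children=[] left=['O'] right=['V'] parent=A
Step 3 (left): focus=O path=0 depth=1 children=['C'] left=[] right=['S', 'V'] parent=A
Step 4 (down 0): focus=C path=0/0 depth=2 children=[] left=[] right=[] parent=O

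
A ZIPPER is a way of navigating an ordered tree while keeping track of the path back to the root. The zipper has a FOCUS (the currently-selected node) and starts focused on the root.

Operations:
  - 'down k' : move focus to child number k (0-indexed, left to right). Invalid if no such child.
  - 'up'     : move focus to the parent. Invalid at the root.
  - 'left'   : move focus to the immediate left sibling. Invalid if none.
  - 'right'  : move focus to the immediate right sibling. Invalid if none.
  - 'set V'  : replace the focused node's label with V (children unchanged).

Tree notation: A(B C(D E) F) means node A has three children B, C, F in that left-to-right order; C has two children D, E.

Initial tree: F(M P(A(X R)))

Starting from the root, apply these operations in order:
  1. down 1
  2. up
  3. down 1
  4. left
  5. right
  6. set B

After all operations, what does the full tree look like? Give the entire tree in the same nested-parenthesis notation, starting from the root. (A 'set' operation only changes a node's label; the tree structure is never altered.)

Step 1 (down 1): focus=P path=1 depth=1 children=['A'] left=['M'] right=[] parent=F
Step 2 (up): focus=F path=root depth=0 children=['M', 'P'] (at root)
Step 3 (down 1): focus=P path=1 depth=1 children=['A'] left=['M'] right=[] parent=F
Step 4 (left): focus=M path=0 depth=1 children=[] left=[] right=['P'] parent=F
Step 5 (right): focus=P path=1 depth=1 children=['A'] left=['M'] right=[] parent=F
Step 6 (set B): focus=B path=1 depth=1 children=['A'] left=['M'] right=[] parent=F

Answer: F(M B(A(X R)))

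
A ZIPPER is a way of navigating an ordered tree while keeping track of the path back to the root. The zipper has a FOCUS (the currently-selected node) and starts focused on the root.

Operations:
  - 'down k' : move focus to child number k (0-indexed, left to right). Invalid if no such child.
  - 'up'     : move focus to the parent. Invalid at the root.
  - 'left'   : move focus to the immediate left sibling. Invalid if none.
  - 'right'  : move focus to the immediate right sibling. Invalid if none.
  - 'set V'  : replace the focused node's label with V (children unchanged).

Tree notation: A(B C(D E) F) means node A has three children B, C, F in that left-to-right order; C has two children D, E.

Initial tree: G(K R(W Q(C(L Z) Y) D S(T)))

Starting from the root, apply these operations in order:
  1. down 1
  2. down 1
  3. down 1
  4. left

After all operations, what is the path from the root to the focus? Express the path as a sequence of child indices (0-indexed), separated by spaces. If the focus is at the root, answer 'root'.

Answer: 1 1 0

Derivation:
Step 1 (down 1): focus=R path=1 depth=1 children=['W', 'Q', 'D', 'S'] left=['K'] right=[] parent=G
Step 2 (down 1): focus=Q path=1/1 depth=2 children=['C', 'Y'] left=['W'] right=['D', 'S'] parent=R
Step 3 (down 1): focus=Y path=1/1/1 depth=3 children=[] left=['C'] right=[] parent=Q
Step 4 (left): focus=C path=1/1/0 depth=3 children=['L', 'Z'] left=[] right=['Y'] parent=Q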